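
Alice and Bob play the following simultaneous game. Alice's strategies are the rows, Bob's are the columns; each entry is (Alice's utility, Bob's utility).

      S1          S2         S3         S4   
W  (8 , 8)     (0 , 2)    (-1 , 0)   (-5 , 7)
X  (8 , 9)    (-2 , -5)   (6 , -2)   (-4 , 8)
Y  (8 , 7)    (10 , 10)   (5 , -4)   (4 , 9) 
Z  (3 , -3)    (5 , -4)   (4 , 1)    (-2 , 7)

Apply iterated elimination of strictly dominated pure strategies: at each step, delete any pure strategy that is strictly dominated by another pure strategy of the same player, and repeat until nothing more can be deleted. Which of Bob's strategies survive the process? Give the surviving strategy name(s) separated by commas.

For Alice, Y strictly dominates Z on the remaining columns (S1: 8>3, S2: 10>5, S3: 5>4, S4: 4>-2); eliminate Z.
Bob's strategy S3 is strictly dominated by S1 (W: 8>0, X: 9>-2, Y: 7>-4) and is removed.
Among the remaining strategies, none is strictly dominated by another pure strategy of the same player, so the elimination stops.
Surviving strategies — Alice: {W, X, Y}; Bob: {S1, S2, S4}.

S1, S2, S4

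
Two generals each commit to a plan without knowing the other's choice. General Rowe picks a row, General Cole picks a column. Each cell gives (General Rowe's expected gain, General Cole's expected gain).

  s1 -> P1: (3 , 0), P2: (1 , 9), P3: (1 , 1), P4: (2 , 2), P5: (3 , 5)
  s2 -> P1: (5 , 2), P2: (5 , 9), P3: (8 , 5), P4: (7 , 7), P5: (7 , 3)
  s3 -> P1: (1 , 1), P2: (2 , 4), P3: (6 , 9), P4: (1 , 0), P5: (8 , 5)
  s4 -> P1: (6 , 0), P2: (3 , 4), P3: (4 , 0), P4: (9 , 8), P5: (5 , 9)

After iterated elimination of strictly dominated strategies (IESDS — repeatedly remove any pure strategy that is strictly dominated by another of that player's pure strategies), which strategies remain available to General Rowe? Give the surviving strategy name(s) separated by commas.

For General Rowe, s2 strictly dominates s1 on the remaining columns (P1: 5>3, P2: 5>1, P3: 8>1, P4: 7>2, P5: 7>3); eliminate s1.
Column P1 is eliminated: P2 beats it against every remaining row (s2: 9>2, s3: 4>1, s4: 4>0).
Among the remaining strategies, none is strictly dominated by another pure strategy of the same player, so the elimination stops.
Surviving strategies — General Rowe: {s2, s3, s4}; General Cole: {P2, P3, P4, P5}.

s2, s3, s4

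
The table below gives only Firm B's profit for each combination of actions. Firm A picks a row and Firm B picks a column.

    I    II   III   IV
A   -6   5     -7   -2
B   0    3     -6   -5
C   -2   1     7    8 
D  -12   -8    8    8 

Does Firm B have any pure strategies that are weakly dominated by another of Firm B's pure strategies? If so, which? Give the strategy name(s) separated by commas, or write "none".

I is weakly dominated by II (A: 5>-6, B: 3>0, C: 1>-2, D: -8>-12).
II is not dominated — it holds its own against I at A (5>-6); III at A (5>-7); IV at A (5>-2).
III: dominated, since IV does at least as well everywhere (A: -2>-7, B: -5>-6, C: 8>7, D: 8=8).
IV: no other strategy beats it everywhere (I at A (-2>-6); II at C (8>1); III at A (-2>-7)).

I, III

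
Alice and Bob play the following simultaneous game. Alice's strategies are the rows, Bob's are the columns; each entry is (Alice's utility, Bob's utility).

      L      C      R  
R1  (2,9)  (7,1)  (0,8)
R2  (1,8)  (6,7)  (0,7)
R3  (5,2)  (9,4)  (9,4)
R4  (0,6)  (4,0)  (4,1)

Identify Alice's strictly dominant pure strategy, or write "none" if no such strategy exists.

R3 vs R1: L: 5>2, C: 9>7, R: 9>0.
R3 vs R2: L: 5>1, C: 9>6, R: 9>0.
R3 vs R4: L: 5>0, C: 9>4, R: 9>4.
R3 strictly beats every other strategy against every opponent action, so it is strictly dominant.

R3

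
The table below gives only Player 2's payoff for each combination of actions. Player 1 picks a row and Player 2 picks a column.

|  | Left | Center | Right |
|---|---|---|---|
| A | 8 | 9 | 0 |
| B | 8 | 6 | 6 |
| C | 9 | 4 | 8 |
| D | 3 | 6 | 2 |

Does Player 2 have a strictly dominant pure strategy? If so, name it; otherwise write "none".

Left fails to dominate Center at A (8<9).
Center fails to dominate Left at B (6<8).
Right fails to dominate Left at A (0<8).
No single strategy dominates all the others.

none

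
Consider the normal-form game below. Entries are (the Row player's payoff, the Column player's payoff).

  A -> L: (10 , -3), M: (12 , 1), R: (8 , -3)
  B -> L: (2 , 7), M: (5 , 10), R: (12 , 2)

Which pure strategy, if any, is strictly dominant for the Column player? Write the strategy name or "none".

M vs L: A: 1>-3, B: 10>7.
M vs R: A: 1>-3, B: 10>2.
M strictly beats every other strategy against every opponent action, so it is strictly dominant.

M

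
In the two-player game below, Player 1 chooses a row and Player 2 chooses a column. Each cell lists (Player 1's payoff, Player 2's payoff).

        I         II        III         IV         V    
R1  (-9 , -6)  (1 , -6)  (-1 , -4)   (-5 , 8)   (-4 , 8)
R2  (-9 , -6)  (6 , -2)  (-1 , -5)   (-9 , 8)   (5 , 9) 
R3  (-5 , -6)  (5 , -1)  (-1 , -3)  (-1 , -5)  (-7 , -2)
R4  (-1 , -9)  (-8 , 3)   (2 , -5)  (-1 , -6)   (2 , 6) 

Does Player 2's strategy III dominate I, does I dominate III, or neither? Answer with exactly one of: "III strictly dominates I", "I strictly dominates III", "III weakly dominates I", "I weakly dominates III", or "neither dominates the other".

Compare III to I across each choice by Player 1: R1: -4>-6, R2: -5>-6, R3: -3>-6, R4: -5>-9.
Every comparison favours III, so III strictly dominates I.

III strictly dominates I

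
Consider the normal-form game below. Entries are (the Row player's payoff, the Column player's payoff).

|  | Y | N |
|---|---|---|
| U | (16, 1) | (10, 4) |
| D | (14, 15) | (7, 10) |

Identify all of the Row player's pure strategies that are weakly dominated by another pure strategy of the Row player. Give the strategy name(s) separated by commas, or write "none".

U is not dominated — it holds its own against D at Y (16>14).
D: dominated, since U does at least as well everywhere (Y: 16>14, N: 10>7).

D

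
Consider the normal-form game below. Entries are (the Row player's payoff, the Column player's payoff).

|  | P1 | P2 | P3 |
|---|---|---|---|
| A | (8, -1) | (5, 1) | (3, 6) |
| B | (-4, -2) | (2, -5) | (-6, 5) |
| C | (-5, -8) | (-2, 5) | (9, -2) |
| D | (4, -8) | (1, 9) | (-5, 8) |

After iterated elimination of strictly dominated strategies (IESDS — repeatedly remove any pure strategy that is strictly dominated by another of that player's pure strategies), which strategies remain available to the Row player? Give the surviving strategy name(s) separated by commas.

A, C

The Row player's strategy B is strictly dominated by A (P1: 8>-4, P2: 5>2, P3: 3>-6) and is removed.
The Row player's strategy D is strictly dominated by A (P1: 8>4, P2: 5>1, P3: 3>-5) and is removed.
The Column player's strategy P1 is strictly dominated by P2 (A: 1>-1, C: 5>-8) and is removed.
Among the remaining strategies, none is strictly dominated by another pure strategy of the same player, so the elimination stops.
Surviving strategies — the Row player: {A, C}; the Column player: {P2, P3}.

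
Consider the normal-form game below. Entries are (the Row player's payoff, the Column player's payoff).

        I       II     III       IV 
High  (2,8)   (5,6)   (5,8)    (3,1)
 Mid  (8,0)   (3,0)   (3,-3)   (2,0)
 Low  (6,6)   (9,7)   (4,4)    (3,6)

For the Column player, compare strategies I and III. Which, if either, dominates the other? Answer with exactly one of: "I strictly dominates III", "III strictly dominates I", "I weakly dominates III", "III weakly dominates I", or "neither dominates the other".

I weakly dominates III

I's payoffs vs III's, by the Row player's action — High: 8=8, Mid: 0>-3, Low: 6>4.
I is at least as good everywhere and strictly better somewhere (tied only at High), so I weakly but not strictly dominates III.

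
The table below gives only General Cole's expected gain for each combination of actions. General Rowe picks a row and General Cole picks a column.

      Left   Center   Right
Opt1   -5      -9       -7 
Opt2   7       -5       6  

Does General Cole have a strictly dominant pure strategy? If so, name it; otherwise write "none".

Left vs Center: Opt1: -5>-9, Opt2: 7>-5.
Left vs Right: Opt1: -5>-7, Opt2: 7>6.
Left strictly beats every other strategy against every opponent action, so it is strictly dominant.

Left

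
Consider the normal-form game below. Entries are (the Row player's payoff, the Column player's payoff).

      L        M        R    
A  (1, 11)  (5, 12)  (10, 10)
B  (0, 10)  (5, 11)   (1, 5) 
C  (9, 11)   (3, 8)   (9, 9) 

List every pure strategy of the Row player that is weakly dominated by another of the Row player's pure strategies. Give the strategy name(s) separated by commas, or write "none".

A is not dominated — it holds its own against B at L (1>0); C at M (5>3).
B: dominated, since A does at least as well everywhere (L: 1>0, M: 5=5, R: 10>1).
Nothing dominates C: A at L (9>1); B at L (9>0).

B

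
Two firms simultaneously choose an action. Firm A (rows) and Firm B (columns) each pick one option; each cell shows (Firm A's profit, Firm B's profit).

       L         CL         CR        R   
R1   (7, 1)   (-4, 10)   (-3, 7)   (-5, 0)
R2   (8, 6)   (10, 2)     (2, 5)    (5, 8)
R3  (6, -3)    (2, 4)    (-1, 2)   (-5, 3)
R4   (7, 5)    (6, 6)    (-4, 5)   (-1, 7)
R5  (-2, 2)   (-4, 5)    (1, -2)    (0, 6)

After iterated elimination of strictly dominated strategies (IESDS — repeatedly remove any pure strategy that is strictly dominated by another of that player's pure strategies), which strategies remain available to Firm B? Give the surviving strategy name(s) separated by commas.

R

Row R1 is eliminated: R2 beats it against every remaining column (L: 8>7, CL: 10>-4, CR: 2>-3, R: 5>-5).
For Firm A, R2 strictly dominates R3 on the remaining columns (L: 8>6, CL: 10>2, CR: 2>-1, R: 5>-5); eliminate R3.
Row R4 is eliminated: R2 beats it against every remaining column (L: 8>7, CL: 10>6, CR: 2>-4, R: 5>-1).
Firm A's strategy R5 is strictly dominated by R2 (L: 8>-2, CL: 10>-4, CR: 2>1, R: 5>0) and is removed.
Firm B's strategy L is strictly dominated by R (R2: 8>6) and is removed.
Column CL is eliminated: CR beats it against every remaining row (R2: 5>2).
Column CR is eliminated: R beats it against every remaining row (R2: 8>5).
Among the remaining strategies, none is strictly dominated by another pure strategy of the same player, so the elimination stops.
Surviving strategies — Firm A: {R2}; Firm B: {R}.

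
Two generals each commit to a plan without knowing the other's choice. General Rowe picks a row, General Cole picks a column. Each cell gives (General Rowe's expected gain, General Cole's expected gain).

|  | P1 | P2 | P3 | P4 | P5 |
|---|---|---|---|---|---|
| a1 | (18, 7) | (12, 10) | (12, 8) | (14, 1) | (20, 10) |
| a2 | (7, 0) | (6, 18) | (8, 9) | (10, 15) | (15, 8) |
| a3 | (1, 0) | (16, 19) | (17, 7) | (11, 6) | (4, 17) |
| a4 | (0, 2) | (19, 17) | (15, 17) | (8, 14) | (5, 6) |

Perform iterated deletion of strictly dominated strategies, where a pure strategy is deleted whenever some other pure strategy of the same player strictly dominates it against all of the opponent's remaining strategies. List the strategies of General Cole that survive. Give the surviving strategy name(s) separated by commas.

P2, P3, P5

Row a2 is eliminated: a1 beats it against every remaining column (P1: 18>7, P2: 12>6, P3: 12>8, P4: 14>10, P5: 20>15).
General Cole's strategy P1 is strictly dominated by P2 (a1: 10>7, a3: 19>0, a4: 17>2) and is removed.
Column P4 is eliminated: P2 beats it against every remaining row (a1: 10>1, a3: 19>6, a4: 17>14).
Among the remaining strategies, none is strictly dominated by another pure strategy of the same player, so the elimination stops.
Surviving strategies — General Rowe: {a1, a3, a4}; General Cole: {P2, P3, P5}.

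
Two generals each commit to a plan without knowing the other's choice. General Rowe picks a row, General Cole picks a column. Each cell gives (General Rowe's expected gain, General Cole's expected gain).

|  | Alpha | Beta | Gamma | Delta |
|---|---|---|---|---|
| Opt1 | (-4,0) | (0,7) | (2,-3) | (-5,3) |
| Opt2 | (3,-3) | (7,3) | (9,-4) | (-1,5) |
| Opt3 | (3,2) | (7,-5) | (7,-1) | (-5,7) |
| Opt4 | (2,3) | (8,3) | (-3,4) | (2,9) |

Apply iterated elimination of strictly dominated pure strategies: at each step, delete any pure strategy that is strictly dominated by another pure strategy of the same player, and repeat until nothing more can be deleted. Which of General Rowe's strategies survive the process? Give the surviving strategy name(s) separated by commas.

Opt4

General Rowe's strategy Opt1 is strictly dominated by Opt2 (Alpha: 3>-4, Beta: 7>0, Gamma: 9>2, Delta: -1>-5) and is removed.
For General Cole, Delta strictly dominates Alpha on the remaining rows (Opt2: 5>-3, Opt3: 7>2, Opt4: 9>3); eliminate Alpha.
General Cole's strategy Beta is strictly dominated by Delta (Opt2: 5>3, Opt3: 7>-5, Opt4: 9>3) and is removed.
Row Opt3 is eliminated: Opt2 beats it against every remaining column (Gamma: 9>7, Delta: -1>-5).
General Cole's strategy Gamma is strictly dominated by Delta (Opt2: 5>-4, Opt4: 9>4) and is removed.
For General Rowe, Opt4 strictly dominates Opt2 on the remaining columns (Delta: 2>-1); eliminate Opt2.
Among the remaining strategies, none is strictly dominated by another pure strategy of the same player, so the elimination stops.
Surviving strategies — General Rowe: {Opt4}; General Cole: {Delta}.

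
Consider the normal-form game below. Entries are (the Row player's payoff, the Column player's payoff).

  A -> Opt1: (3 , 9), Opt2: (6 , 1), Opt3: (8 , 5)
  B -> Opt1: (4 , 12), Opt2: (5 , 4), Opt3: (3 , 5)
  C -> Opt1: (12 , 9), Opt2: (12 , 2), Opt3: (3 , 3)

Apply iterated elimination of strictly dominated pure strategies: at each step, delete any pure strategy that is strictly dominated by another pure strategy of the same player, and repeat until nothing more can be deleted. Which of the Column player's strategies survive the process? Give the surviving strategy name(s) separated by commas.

Column Opt2 is eliminated: Opt1 beats it against every remaining row (A: 9>1, B: 12>4, C: 9>2).
Column Opt3 is eliminated: Opt1 beats it against every remaining row (A: 9>5, B: 12>5, C: 9>3).
Row A is eliminated: B beats it against every remaining column (Opt1: 4>3).
Row B is eliminated: C beats it against every remaining column (Opt1: 12>4).
Among the remaining strategies, none is strictly dominated by another pure strategy of the same player, so the elimination stops.
Surviving strategies — the Row player: {C}; the Column player: {Opt1}.

Opt1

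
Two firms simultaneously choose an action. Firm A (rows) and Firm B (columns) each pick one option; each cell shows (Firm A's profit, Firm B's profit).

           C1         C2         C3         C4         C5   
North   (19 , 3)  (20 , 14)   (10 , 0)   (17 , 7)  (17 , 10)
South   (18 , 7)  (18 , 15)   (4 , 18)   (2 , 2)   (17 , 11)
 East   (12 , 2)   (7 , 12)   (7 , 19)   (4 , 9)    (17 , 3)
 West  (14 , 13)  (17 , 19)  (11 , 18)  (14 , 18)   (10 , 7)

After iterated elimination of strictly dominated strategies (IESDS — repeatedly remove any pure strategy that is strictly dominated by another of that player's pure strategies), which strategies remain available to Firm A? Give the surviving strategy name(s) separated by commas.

Firm B's strategy C1 is strictly dominated by C2 (North: 14>3, South: 15>7, East: 12>2, West: 19>13) and is removed.
Column C4 is eliminated: C2 beats it against every remaining row (North: 14>7, South: 15>2, East: 12>9, West: 19>18).
Column C5 is eliminated: C2 beats it against every remaining row (North: 14>10, South: 15>11, East: 12>3, West: 19>7).
Row South is eliminated: North beats it against every remaining column (C2: 20>18, C3: 10>4).
Row East is eliminated: North beats it against every remaining column (C2: 20>7, C3: 10>7).
Firm B's strategy C3 is strictly dominated by C2 (North: 14>0, West: 19>18) and is removed.
For Firm A, North strictly dominates West on the remaining columns (C2: 20>17); eliminate West.
Among the remaining strategies, none is strictly dominated by another pure strategy of the same player, so the elimination stops.
Surviving strategies — Firm A: {North}; Firm B: {C2}.

North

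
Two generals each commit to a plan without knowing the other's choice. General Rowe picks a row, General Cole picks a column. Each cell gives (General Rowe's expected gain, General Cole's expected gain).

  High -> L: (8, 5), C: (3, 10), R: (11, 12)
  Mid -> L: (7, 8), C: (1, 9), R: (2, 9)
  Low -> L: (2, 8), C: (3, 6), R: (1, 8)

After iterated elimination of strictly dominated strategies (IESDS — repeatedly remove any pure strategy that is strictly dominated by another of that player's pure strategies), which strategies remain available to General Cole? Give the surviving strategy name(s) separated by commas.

R

For General Rowe, High strictly dominates Mid on the remaining columns (L: 8>7, C: 3>1, R: 11>2); eliminate Mid.
General Cole's strategy C is strictly dominated by R (High: 12>10, Low: 8>6) and is removed.
Row Low is eliminated: High beats it against every remaining column (L: 8>2, R: 11>1).
Column L is eliminated: R beats it against every remaining row (High: 12>5).
Among the remaining strategies, none is strictly dominated by another pure strategy of the same player, so the elimination stops.
Surviving strategies — General Rowe: {High}; General Cole: {R}.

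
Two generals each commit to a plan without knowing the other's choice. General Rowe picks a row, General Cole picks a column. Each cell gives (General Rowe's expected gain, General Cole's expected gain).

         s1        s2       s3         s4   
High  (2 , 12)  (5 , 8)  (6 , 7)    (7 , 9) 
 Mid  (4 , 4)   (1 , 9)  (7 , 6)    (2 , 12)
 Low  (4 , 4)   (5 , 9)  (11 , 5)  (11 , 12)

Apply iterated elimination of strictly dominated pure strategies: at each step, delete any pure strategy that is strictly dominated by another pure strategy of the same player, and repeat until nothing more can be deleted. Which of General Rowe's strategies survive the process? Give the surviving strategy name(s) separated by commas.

Low

Column s2 is eliminated: s4 beats it against every remaining row (High: 9>8, Mid: 12>9, Low: 12>9).
Row High is eliminated: Low beats it against every remaining column (s1: 4>2, s3: 11>6, s4: 11>7).
For General Cole, s3 strictly dominates s1 on the remaining rows (Mid: 6>4, Low: 5>4); eliminate s1.
Row Mid is eliminated: Low beats it against every remaining column (s3: 11>7, s4: 11>2).
For General Cole, s4 strictly dominates s3 on the remaining rows (Low: 12>5); eliminate s3.
Among the remaining strategies, none is strictly dominated by another pure strategy of the same player, so the elimination stops.
Surviving strategies — General Rowe: {Low}; General Cole: {s4}.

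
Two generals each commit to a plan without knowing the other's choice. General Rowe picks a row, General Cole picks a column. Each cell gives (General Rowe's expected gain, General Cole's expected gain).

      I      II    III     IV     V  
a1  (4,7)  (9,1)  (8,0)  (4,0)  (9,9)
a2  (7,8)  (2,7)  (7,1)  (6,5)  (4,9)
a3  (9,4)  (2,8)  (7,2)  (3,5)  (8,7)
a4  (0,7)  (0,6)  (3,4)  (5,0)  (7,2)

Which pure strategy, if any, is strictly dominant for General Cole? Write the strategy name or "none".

none

I fails to dominate II at a3 (4<8).
II fails to dominate I at a1 (1<7).
III fails to dominate I at a1 (0<7).
IV fails to dominate I at a1 (0<7).
V fails to dominate I at a4 (2<7).
No single strategy dominates all the others.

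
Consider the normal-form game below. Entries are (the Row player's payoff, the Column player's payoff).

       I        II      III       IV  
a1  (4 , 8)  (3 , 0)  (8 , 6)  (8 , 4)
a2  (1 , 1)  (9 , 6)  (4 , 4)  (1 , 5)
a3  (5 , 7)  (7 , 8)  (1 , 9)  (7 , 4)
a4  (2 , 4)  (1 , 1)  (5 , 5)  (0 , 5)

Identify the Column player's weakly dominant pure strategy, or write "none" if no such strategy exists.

I fails to dominate II at a2 (1<6).
II fails to dominate I at a1 (0<8).
III fails to dominate I at a1 (6<8).
IV fails to dominate I at a1 (4<8).
No single strategy dominates all the others.

none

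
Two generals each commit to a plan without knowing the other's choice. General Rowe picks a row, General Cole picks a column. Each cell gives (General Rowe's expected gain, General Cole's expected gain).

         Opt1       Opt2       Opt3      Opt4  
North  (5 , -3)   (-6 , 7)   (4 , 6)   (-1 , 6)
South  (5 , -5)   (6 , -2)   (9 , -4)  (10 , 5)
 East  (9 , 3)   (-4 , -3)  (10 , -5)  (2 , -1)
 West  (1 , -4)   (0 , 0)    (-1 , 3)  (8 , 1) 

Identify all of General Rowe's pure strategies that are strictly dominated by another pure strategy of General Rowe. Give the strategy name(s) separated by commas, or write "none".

North: dominated, since East does at least as well everywhere (Opt1: 9>5, Opt2: -4>-6, Opt3: 10>4, Opt4: 2>-1).
Nothing dominates South: North at Opt1 (5=5); East at Opt2 (6>-4); West at Opt1 (5>1).
East: no other strategy beats it everywhere (North at Opt1 (9>5); South at Opt1 (9>5); West at Opt1 (9>1)).
South strictly dominates West — Opt1: 5>1, Opt2: 6>0, Opt3: 9>-1, Opt4: 10>8.

North, West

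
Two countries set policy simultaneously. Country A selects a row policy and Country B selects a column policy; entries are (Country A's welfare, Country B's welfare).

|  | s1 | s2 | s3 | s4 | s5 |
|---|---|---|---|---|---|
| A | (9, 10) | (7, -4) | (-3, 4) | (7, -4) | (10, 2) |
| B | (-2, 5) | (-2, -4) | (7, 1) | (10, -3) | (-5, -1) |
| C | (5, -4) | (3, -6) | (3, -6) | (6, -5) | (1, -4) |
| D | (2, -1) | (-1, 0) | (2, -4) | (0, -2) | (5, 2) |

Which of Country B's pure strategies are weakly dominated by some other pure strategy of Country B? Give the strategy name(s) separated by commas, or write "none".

s2, s3, s4

Nothing dominates s1: s2 at A (10>-4); s3 at A (10>4); s4 at A (10>-4); s5 at A (10>2).
s2 is weakly dominated by s5 (A: 2>-4, B: -1>-4, C: -4>-6, D: 2>0).
s1 weakly dominates s3 — A: 10>4, B: 5>1, C: -4>-6, D: -1>-4.
s4 is weakly dominated by s1 (A: 10>-4, B: 5>-3, C: -4>-5, D: -1>-2).
Nothing dominates s5: s1 at D (2>-1); s2 at A (2>-4); s3 at C (-4>-6); s4 at A (2>-4).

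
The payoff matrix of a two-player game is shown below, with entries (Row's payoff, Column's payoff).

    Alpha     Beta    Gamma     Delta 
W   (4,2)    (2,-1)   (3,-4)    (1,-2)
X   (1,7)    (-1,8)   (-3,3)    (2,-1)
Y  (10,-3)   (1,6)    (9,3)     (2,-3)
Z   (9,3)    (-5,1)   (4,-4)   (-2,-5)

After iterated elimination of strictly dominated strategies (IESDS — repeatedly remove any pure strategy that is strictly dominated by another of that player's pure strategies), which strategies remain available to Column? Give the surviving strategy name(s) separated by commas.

Row's strategy Z is strictly dominated by Y (Alpha: 10>9, Beta: 1>-5, Gamma: 9>4, Delta: 2>-2) and is removed.
Column Gamma is eliminated: Beta beats it against every remaining row (W: -1>-4, X: 8>3, Y: 6>3).
For Column, Beta strictly dominates Delta on the remaining rows (W: -1>-2, X: 8>-1, Y: 6>-3); eliminate Delta.
Row's strategy X is strictly dominated by W (Alpha: 4>1, Beta: 2>-1) and is removed.
Among the remaining strategies, none is strictly dominated by another pure strategy of the same player, so the elimination stops.
Surviving strategies — Row: {W, Y}; Column: {Alpha, Beta}.

Alpha, Beta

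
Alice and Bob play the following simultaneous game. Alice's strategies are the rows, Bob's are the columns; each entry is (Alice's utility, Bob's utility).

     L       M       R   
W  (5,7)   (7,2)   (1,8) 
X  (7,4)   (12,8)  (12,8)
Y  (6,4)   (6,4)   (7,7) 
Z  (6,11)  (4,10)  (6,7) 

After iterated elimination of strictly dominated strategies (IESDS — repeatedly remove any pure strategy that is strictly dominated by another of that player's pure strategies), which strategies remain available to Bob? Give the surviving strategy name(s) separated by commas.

Row W is eliminated: X beats it against every remaining column (L: 7>5, M: 12>7, R: 12>1).
Alice's strategy Y is strictly dominated by X (L: 7>6, M: 12>6, R: 12>7) and is removed.
Row Z is eliminated: X beats it against every remaining column (L: 7>6, M: 12>4, R: 12>6).
Bob's strategy L is strictly dominated by M (X: 8>4) and is removed.
Among the remaining strategies, none is strictly dominated by another pure strategy of the same player, so the elimination stops.
Surviving strategies — Alice: {X}; Bob: {M, R}.

M, R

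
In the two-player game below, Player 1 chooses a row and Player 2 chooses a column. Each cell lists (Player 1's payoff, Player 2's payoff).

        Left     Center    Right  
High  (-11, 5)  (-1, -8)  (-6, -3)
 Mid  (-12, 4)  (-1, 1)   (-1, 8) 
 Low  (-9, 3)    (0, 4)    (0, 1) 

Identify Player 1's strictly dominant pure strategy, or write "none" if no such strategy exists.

Low

Low vs High: Left: -9>-11, Center: 0>-1, Right: 0>-6.
Low vs Mid: Left: -9>-12, Center: 0>-1, Right: 0>-1.
Low strictly beats every other strategy against every opponent action, so it is strictly dominant.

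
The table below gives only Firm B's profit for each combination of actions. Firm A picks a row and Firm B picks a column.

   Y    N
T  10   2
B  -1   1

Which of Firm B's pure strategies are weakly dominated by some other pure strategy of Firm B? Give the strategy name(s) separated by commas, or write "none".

Y is not dominated — it holds its own against N at T (10>2).
N: no other strategy beats it everywhere (Y at B (1>-1)).

none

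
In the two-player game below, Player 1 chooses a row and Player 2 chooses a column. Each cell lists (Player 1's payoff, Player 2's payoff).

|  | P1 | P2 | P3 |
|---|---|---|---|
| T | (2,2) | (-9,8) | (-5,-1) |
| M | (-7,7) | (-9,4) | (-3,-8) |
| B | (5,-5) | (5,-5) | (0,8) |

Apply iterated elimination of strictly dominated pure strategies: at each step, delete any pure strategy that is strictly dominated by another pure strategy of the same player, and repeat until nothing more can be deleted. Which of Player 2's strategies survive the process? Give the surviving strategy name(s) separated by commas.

P3

Row T is eliminated: B beats it against every remaining column (P1: 5>2, P2: 5>-9, P3: 0>-5).
Row M is eliminated: B beats it against every remaining column (P1: 5>-7, P2: 5>-9, P3: 0>-3).
Player 2's strategy P1 is strictly dominated by P3 (B: 8>-5) and is removed.
Column P2 is eliminated: P3 beats it against every remaining row (B: 8>-5).
Among the remaining strategies, none is strictly dominated by another pure strategy of the same player, so the elimination stops.
Surviving strategies — Player 1: {B}; Player 2: {P3}.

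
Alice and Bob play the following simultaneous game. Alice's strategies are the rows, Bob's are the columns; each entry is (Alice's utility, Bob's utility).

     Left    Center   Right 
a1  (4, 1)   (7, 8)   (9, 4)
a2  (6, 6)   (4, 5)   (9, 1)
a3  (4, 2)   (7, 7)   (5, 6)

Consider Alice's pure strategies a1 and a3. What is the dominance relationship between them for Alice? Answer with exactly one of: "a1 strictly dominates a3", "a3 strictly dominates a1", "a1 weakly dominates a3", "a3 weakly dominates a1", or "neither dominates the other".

a1 weakly dominates a3

a1's payoffs vs a3's, by Bob's action — Left: 4=4, Center: 7=7, Right: 9>5.
a1 is at least as good everywhere and strictly better somewhere (tied only at Left, Center), so a1 weakly but not strictly dominates a3.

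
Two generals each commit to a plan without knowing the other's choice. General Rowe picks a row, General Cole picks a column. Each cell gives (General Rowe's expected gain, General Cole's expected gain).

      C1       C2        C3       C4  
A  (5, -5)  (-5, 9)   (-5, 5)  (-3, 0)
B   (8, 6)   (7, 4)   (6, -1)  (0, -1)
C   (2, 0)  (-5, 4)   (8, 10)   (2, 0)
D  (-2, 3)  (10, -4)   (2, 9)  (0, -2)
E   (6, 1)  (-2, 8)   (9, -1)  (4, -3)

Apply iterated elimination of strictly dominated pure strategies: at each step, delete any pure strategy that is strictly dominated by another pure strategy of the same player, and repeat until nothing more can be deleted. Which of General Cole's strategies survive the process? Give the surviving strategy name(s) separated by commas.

C1, C2, C3

For General Rowe, B strictly dominates A on the remaining columns (C1: 8>5, C2: 7>-5, C3: 6>-5, C4: 0>-3); eliminate A.
General Rowe's strategy C is strictly dominated by E (C1: 6>2, C2: -2>-5, C3: 9>8, C4: 4>2) and is removed.
General Cole's strategy C4 is strictly dominated by C1 (B: 6>-1, D: 3>-2, E: 1>-3) and is removed.
Among the remaining strategies, none is strictly dominated by another pure strategy of the same player, so the elimination stops.
Surviving strategies — General Rowe: {B, D, E}; General Cole: {C1, C2, C3}.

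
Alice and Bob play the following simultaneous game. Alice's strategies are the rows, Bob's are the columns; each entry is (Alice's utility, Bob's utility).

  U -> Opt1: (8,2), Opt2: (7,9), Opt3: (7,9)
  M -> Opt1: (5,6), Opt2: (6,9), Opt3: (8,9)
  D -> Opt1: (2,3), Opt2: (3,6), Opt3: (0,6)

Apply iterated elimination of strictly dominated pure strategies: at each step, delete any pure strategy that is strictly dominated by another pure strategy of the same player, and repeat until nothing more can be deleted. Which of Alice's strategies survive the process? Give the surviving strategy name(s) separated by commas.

For Alice, U strictly dominates D on the remaining columns (Opt1: 8>2, Opt2: 7>3, Opt3: 7>0); eliminate D.
Column Opt1 is eliminated: Opt2 beats it against every remaining row (U: 9>2, M: 9>6).
Among the remaining strategies, none is strictly dominated by another pure strategy of the same player, so the elimination stops.
Surviving strategies — Alice: {U, M}; Bob: {Opt2, Opt3}.

U, M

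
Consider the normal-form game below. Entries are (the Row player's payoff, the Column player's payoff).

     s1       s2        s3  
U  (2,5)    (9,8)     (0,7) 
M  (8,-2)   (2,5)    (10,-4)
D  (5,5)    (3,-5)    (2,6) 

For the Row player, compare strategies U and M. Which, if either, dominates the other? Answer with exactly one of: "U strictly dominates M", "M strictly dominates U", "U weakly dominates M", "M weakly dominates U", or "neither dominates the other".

neither dominates the other

U's payoffs vs M's, by the Column player's action — s1: 2<8, s2: 9>2, s3: 0<10.
U does better at s2 but worse at s1, s3; neither strategy dominates the other.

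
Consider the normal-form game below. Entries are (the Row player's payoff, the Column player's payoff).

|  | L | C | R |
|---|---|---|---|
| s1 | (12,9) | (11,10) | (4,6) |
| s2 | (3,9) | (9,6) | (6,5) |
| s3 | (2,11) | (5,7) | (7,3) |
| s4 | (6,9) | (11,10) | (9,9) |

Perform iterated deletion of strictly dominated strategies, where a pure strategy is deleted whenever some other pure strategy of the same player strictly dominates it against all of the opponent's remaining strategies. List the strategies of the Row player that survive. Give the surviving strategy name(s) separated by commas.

s1, s4

For the Row player, s4 strictly dominates s2 on the remaining columns (L: 6>3, C: 11>9, R: 9>6); eliminate s2.
For the Row player, s4 strictly dominates s3 on the remaining columns (L: 6>2, C: 11>5, R: 9>7); eliminate s3.
For the Column player, C strictly dominates L on the remaining rows (s1: 10>9, s4: 10>9); eliminate L.
Column R is eliminated: C beats it against every remaining row (s1: 10>6, s4: 10>9).
Among the remaining strategies, none is strictly dominated by another pure strategy of the same player, so the elimination stops.
Surviving strategies — the Row player: {s1, s4}; the Column player: {C}.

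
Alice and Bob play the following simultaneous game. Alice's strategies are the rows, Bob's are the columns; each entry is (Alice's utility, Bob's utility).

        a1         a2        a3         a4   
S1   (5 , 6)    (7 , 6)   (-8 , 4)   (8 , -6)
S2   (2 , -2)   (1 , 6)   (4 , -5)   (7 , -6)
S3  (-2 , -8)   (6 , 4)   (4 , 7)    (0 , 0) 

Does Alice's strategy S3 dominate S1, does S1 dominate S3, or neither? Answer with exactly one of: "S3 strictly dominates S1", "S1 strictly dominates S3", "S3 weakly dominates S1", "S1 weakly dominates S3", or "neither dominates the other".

neither dominates the other

S3's payoffs vs S1's, by Bob's action — a1: -2<5, a2: 6<7, a3: 4>-8, a4: 0<8.
S3 does better at a3 but worse at a1, a2, a4; neither strategy dominates the other.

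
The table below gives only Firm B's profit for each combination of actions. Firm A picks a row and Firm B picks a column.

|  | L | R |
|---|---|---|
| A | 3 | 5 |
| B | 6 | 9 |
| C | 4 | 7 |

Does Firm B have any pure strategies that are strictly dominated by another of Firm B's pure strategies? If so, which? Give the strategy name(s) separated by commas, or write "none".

R strictly dominates L — A: 5>3, B: 9>6, C: 7>4.
Nothing dominates R: L at A (5>3).

L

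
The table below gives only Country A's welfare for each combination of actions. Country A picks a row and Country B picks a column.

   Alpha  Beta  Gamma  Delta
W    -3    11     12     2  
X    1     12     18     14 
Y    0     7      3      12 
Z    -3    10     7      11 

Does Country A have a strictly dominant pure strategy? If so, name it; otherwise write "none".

X

X vs W: Alpha: 1>-3, Beta: 12>11, Gamma: 18>12, Delta: 14>2.
X vs Y: Alpha: 1>0, Beta: 12>7, Gamma: 18>3, Delta: 14>12.
X vs Z: Alpha: 1>-3, Beta: 12>10, Gamma: 18>7, Delta: 14>11.
X strictly beats every other strategy against every opponent action, so it is strictly dominant.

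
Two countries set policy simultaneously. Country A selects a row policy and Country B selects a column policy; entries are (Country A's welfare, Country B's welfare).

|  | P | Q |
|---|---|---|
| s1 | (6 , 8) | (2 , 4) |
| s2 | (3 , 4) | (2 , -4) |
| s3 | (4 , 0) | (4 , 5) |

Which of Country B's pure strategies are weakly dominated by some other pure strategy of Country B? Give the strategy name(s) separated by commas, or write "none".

P: no other strategy beats it everywhere (Q at s1 (8>4)).
Q is not dominated — it holds its own against P at s3 (5>0).

none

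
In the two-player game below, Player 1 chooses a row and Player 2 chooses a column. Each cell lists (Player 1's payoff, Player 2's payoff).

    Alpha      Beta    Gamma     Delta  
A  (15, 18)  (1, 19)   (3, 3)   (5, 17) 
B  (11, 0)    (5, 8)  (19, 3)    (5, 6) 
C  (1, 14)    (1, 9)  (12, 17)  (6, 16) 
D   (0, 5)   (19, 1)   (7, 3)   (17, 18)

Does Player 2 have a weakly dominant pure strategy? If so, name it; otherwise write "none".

Alpha fails to dominate Beta at A (18<19).
Beta fails to dominate Alpha at C (9<14).
Gamma fails to dominate Alpha at A (3<18).
Delta fails to dominate Alpha at A (17<18).
No single strategy dominates all the others.

none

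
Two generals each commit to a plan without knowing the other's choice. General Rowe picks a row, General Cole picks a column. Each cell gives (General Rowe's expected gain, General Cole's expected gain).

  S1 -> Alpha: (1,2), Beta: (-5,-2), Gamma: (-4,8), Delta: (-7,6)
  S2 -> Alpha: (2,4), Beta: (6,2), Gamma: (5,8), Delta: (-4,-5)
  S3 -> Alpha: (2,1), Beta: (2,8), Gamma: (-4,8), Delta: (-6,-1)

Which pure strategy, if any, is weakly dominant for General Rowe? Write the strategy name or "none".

S2 vs S1: Alpha: 2>1, Beta: 6>-5, Gamma: 5>-4, Delta: -4>-7.
S2 vs S3: Alpha: 2=2, Beta: 6>2, Gamma: 5>-4, Delta: -4>-6.
S2 is at least as good as every other strategy against every opponent action, so it is weakly dominant.

S2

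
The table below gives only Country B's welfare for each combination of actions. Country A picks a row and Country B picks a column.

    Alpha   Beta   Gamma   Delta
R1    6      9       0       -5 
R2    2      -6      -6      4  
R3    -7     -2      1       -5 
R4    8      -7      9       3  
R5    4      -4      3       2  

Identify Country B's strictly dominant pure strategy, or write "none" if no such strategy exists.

none

Alpha fails to dominate Beta at R1 (6<9).
Beta fails to dominate Alpha at R2 (-6<2).
Gamma fails to dominate Alpha at R1 (0<6).
Delta fails to dominate Alpha at R1 (-5<6).
No single strategy dominates all the others.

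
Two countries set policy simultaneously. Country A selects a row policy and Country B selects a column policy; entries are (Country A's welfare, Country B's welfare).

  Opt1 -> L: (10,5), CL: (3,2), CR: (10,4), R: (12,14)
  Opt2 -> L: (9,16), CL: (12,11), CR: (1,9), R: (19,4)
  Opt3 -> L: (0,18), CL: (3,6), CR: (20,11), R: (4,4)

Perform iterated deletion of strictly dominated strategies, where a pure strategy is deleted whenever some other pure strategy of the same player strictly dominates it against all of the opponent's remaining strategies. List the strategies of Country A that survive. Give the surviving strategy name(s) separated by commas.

Opt1, Opt2

Column CL is eliminated: L beats it against every remaining row (Opt1: 5>2, Opt2: 16>11, Opt3: 18>6).
Country B's strategy CR is strictly dominated by L (Opt1: 5>4, Opt2: 16>9, Opt3: 18>11) and is removed.
Country A's strategy Opt3 is strictly dominated by Opt1 (L: 10>0, R: 12>4) and is removed.
Among the remaining strategies, none is strictly dominated by another pure strategy of the same player, so the elimination stops.
Surviving strategies — Country A: {Opt1, Opt2}; Country B: {L, R}.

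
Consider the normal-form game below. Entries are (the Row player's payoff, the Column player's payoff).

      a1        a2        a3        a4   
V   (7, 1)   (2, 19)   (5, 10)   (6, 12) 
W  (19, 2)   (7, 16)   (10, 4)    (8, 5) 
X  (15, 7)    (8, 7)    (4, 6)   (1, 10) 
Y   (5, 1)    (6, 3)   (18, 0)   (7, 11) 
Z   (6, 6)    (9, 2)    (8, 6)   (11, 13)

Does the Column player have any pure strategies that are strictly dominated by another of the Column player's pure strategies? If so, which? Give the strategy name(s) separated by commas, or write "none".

a4 strictly dominates a1 — V: 12>1, W: 5>2, X: 10>7, Y: 11>1, Z: 13>6.
Nothing dominates a2: a1 at V (19>1); a3 at V (19>10); a4 at V (19>12).
a3: dominated, since a4 does at least as well everywhere (V: 12>10, W: 5>4, X: 10>6, Y: 11>0, Z: 13>6).
a4: no other strategy beats it everywhere (a1 at V (12>1); a2 at X (10>7); a3 at V (12>10)).

a1, a3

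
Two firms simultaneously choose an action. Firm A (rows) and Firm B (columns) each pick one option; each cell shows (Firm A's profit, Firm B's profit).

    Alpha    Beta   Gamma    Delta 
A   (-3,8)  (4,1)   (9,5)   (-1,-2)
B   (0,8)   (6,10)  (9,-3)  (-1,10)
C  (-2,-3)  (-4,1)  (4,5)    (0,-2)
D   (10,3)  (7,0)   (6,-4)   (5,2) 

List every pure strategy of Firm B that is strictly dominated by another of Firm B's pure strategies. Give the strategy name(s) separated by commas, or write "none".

none

Alpha: no other strategy beats it everywhere (Beta at A (8>1); Gamma at A (8>5); Delta at A (8>-2)).
Beta: no other strategy beats it everywhere (Alpha at B (10>8); Gamma at B (10>-3); Delta at A (1>-2)).
Gamma is not dominated — it holds its own against Alpha at C (5>-3); Beta at A (5>1); Delta at A (5>-2).
Nothing dominates Delta: Alpha at B (10>8); Beta at B (10=10); Gamma at B (10>-3).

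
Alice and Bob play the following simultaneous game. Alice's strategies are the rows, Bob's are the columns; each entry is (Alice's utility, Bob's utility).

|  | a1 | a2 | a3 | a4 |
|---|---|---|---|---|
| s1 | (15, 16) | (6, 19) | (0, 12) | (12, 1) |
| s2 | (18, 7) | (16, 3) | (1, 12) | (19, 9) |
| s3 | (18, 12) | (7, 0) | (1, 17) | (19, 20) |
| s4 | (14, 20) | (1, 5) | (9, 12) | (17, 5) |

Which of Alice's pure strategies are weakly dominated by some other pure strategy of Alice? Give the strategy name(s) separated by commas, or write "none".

s2 weakly dominates s1 — a1: 18>15, a2: 16>6, a3: 1>0, a4: 19>12.
s2 is not dominated — it holds its own against s1 at a1 (18>15); s3 at a2 (16>7); s4 at a1 (18>14).
s3 is weakly dominated by s2 (a1: 18=18, a2: 16>7, a3: 1=1, a4: 19=19).
s4: no other strategy beats it everywhere (s1 at a3 (9>0); s2 at a3 (9>1); s3 at a3 (9>1)).

s1, s3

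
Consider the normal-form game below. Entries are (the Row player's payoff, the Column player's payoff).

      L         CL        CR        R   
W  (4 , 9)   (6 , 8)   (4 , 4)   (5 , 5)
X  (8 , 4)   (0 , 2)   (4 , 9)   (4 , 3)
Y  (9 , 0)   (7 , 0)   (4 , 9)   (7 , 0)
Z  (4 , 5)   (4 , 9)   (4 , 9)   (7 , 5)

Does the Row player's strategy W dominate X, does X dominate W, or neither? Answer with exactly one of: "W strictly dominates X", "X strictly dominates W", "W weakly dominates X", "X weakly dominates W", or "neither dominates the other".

neither dominates the other

Compare W to X across each choice by the Column player: L: 4<8, CL: 6>0, CR: 4=4, R: 5>4.
W does better at CL, R but worse at L; neither strategy dominates the other.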